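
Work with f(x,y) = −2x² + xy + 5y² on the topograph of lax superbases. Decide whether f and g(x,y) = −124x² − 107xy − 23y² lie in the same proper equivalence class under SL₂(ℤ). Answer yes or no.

D₁ = 41, D₂ = 41
river cycle of f (length 10): (-2, 5, 2), (2, 3, -4), (-4, 5, 1), (1, 5, -4), (-4, 3, 2), (2, 5, -2), (-2, 3, 4), (4, 5, -1), (-1, 5, 4), (4, 3, -2)
river cycle of g (length 10): (-2, 5, 2), (2, 3, -4), (-4, 5, 1), (1, 5, -4), (-4, 3, 2), (2, 5, -2), (-2, 3, 4), (4, 5, -1), (-1, 5, 4), (4, 3, -2)
cycles coincide ⇒ equivalent

yes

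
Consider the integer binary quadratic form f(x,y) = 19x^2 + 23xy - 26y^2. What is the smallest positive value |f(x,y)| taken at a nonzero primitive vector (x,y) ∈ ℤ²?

river: ρ → (-26,29,16)
river: ρ → (16,35,-20)
river: ρ → (-20,45,6)
river: ρ → (6,39,-41)
river: ρ → (-41,43,4)
river: ρ → (4,45,-30)
river: ρ → (-30,15,19)
river: ρ → (19,23,-26)
closes: descent 0, river 8
min |a| on river = 4

4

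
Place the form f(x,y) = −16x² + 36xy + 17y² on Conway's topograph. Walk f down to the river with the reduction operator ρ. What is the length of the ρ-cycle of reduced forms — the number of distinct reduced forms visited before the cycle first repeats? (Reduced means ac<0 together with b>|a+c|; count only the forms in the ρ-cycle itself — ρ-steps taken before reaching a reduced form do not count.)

D = 2384, ⌊√D⌋ = 48
river: ρ → (17,32,-20)
river: ρ → (-20,48,1)
river: ρ → (1,48,-20)
river: ρ → (-20,32,17)
river: ρ → (17,36,-16)
river: ρ → (-16,28,25)
river: ρ → (25,22,-19)
river: ρ → (-19,16,28)
river: ρ → (28,40,-7)
river: ρ → (-7,44,16)
river: ρ → (16,20,-31)
river: ρ → (-31,42,5)
river: ρ → (5,48,-4)
river: ρ → (-4,48,5)
river: ρ → (5,42,-31)
river: ρ → (-31,20,16)
river: ρ → (16,44,-7)
river: ρ → (-7,40,28)
river: ρ → (28,16,-19)
river: ρ → (-19,22,25)
river: ρ → (25,28,-16)
river: ρ → (-16,36,17)
ρ-cycle length = 22 (tail of 0 descent steps not counted)

22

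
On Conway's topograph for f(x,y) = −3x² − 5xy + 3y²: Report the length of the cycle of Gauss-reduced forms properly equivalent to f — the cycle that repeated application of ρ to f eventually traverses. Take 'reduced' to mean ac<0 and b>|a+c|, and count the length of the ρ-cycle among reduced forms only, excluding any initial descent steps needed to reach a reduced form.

D = 61, ⌊√D⌋ = 7
descent: ρ → (3,5,-3)  [lands on river]
river: ρ → (-3,7,1)
river: ρ → (1,7,-3)
river: ρ → (-3,5,3)
river: ρ → (3,7,-1)
river: ρ → (-1,7,3)
ρ-cycle length = 6 (tail of 1 descent step not counted)

6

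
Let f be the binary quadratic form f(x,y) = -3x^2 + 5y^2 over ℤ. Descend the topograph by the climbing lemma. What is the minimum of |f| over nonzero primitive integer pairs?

descent: ρ → (5,0,-3)
descent: ρ → (-3,6,2)  [lands on river]
river: ρ → (2,6,-3)
closes: descent 2, river 2
min |a| on river = 2

2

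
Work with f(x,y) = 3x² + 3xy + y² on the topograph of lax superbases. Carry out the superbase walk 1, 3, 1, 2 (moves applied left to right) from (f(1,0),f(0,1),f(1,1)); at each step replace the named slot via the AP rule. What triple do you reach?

start (3,1,7) = (f(1,0),f(0,1),f(1,1))
replace slot 1: 2·(1+7) − 3 = 13 → (13,1,7)
replace slot 3: 2·(13+1) − 7 = 21 → (13,1,21)
replace slot 1: 2·(1+21) − 13 = 31 → (31,1,21)
replace slot 2: 2·(31+21) − 1 = 103 → (31,103,21)

31,103,21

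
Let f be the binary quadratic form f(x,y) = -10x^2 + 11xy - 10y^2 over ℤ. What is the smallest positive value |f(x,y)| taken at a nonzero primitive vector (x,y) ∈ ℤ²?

translate: b→9 (≡-11 mod 20), so (10,-11,10)→(10,9,9)
flip: (10,9,9)→(9,-9,10)
translate: b→9 (≡-9 mod 18), so (9,-9,10)→(9,9,10)
reduced (well bottom): (9,9,10) with a≤c, −a<b≤a
well minimum |f| = |-9| = 9 (negative-definite)

9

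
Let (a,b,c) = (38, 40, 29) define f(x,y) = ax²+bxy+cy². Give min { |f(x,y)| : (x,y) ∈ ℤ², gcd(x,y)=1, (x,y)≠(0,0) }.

translate: b→-36 (≡40 mod 76), so (38,40,29)→(38,-36,27)
flip: (38,-36,27)→(27,36,38)
translate: b→-18 (≡36 mod 54), so (27,36,38)→(27,-18,29)
reduced (well bottom): (27,-18,29) with a≤c, −a<b≤a
well minimum = a = 27

27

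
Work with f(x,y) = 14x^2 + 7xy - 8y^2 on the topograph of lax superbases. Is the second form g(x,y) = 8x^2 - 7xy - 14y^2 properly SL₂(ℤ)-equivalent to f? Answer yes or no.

D₁ = 497, D₂ = 497
river cycle of f (length 14): (-8, 9, 13), (13, 17, -4), (-4, 15, 17), (17, 19, -2), (-2, 21, 7), (7, 21, -2), (-2, 19, 17), (17, 15, -4), (-4, 17, 13), (13, 9, -8), … (4 more)
river cycle of g (length 14): (-14, 7, 8), (8, 9, -13), (-13, 17, 4), (4, 15, -17), (-17, 19, 2), (2, 21, -7), (-7, 21, 2), (2, 19, -17), (-17, 15, 4), (4, 17, -13), … (4 more)
cycles differ ⇒ inequivalent

no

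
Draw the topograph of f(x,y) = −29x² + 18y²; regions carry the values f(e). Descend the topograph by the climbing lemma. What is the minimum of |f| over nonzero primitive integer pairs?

descent: ρ → (18,36,-11)  [lands on river]
river: ρ → (-11,30,27)
river: ρ → (27,24,-14)
river: ρ → (-14,32,19)
river: ρ → (19,44,-2)
river: ρ → (-2,44,19)
river: ρ → (19,32,-14)
river: ρ → (-14,24,27)
river: ρ → (27,30,-11)
river: ρ → (-11,36,18)
closes: descent 1, river 10
min |a| on river = 2

2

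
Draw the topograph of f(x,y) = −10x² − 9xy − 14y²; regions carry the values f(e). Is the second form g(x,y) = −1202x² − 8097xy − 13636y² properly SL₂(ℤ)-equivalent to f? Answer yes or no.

D₁ = -479, D₂ = -479
f is negative-definite; reduce −f:
−f: reduced (well bottom): (10,9,14) with a≤c, −a<b≤a
flip sign back: reduced form of f is (-10,-9,-14)
g is negative-definite; reduce −g:
−g: translate: b→885 (≡8097 mod 2404), so (1202,8097,13636)→(1202,885,163)
−g: flip: (1202,885,163)→(163,-885,1202)
−g: translate: b→93 (≡-885 mod 326), so (163,-885,1202)→(163,93,14)
−g: flip: (163,93,14)→(14,-93,163)
−g: translate: b→-9 (≡-93 mod 28), so (14,-93,163)→(14,-9,10)
−g: flip: (14,-9,10)→(10,9,14)
−g: reduced (well bottom): (10,9,14) with a≤c, −a<b≤a
flip sign back: reduced form of g is (-10,-9,-14)
reduced forms (-10, -9, -14) vs (-10, -9, -14) ⇒ equivalent

yes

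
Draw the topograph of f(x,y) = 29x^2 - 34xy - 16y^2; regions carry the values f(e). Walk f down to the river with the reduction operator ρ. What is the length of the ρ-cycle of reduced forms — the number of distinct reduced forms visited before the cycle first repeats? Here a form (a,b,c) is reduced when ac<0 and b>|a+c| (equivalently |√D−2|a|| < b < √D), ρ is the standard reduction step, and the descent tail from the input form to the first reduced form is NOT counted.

D = 3012, ⌊√D⌋ = 54
descent: ρ → (-16,34,29)  [lands on river]
river: ρ → (29,24,-21)
river: ρ → (-21,18,32)
river: ρ → (32,46,-7)
river: ρ → (-7,52,11)
river: ρ → (11,36,-39)
river: ρ → (-39,42,8)
river: ρ → (8,54,-3)
river: ρ → (-3,54,8)
river: ρ → (8,42,-39)
river: ρ → (-39,36,11)
river: ρ → (11,52,-7)
river: ρ → (-7,46,32)
river: ρ → (32,18,-21)
river: ρ → (-21,24,29)
river: ρ → (29,34,-16)
river: ρ → (-16,30,33)
river: ρ → (33,36,-13)
river: ρ → (-13,42,24)
river: ρ → (24,54,-1)
river: ρ → (-1,54,24)
river: ρ → (24,42,-13)
river: ρ → (-13,36,33)
river: ρ → (33,30,-16)
ρ-cycle length = 24 (tail of 1 descent step not counted)

24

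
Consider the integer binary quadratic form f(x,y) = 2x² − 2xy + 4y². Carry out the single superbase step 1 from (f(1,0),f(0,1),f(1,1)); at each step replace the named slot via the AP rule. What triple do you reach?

start (2,4,4) = (f(1,0),f(0,1),f(1,1))
replace slot 1: 2·(4+4) − 2 = 14 → (14,4,4)

14,4,4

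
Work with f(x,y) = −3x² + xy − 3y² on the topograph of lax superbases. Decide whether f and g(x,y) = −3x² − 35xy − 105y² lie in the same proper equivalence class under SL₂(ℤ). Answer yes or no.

D₁ = -35, D₂ = -35
f is negative-definite; reduce −f:
−f: flip: (3,-1,3)→(3,1,3)
−f: reduced (well bottom): (3,1,3) with a≤c, −a<b≤a
flip sign back: reduced form of f is (-3,-1,-3)
g is negative-definite; reduce −g:
−g: translate: b→-1 (≡35 mod 6), so (3,35,105)→(3,-1,3)
−g: flip: (3,-1,3)→(3,1,3)
−g: reduced (well bottom): (3,1,3) with a≤c, −a<b≤a
flip sign back: reduced form of g is (-3,-1,-3)
reduced forms (-3, -1, -3) vs (-3, -1, -3) ⇒ equivalent

yes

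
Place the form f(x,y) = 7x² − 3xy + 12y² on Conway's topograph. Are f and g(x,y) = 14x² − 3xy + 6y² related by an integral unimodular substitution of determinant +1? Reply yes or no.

D₁ = -327, D₂ = -327
f: reduced (well bottom): (7,-3,12) with a≤c, −a<b≤a
g: flip: (14,-3,6)→(6,3,14)
g: reduced (well bottom): (6,3,14) with a≤c, −a<b≤a
reduced forms (7, -3, 12) vs (6, 3, 14) ⇒ inequivalent

no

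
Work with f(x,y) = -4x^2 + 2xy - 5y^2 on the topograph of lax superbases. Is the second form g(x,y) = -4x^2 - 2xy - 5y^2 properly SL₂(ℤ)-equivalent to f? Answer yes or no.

D₁ = -76, D₂ = -76
f is negative-definite; reduce −f:
−f: reduced (well bottom): (4,-2,5) with a≤c, −a<b≤a
flip sign back: reduced form of f is (-4,2,-5)
g is negative-definite; reduce −g:
−g: reduced (well bottom): (4,2,5) with a≤c, −a<b≤a
flip sign back: reduced form of g is (-4,-2,-5)
reduced forms (-4, 2, -5) vs (-4, -2, -5) ⇒ inequivalent

no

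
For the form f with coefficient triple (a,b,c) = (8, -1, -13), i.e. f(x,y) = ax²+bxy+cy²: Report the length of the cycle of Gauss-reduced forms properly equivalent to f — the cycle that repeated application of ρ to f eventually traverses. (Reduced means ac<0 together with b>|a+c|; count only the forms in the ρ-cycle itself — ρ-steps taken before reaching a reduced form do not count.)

D = 417, ⌊√D⌋ = 20
descent: ρ → (-13,1,8)
descent: ρ → (8,15,-6)  [lands on river]
river: ρ → (-6,9,14)
river: ρ → (14,19,-1)
river: ρ → (-1,19,14)
river: ρ → (14,9,-6)
river: ρ → (-6,15,8)
river: ρ → (8,17,-4)
river: ρ → (-4,15,12)
river: ρ → (12,9,-7)
river: ρ → (-7,19,2)
river: ρ → (2,17,-16)
river: ρ → (-16,15,3)
river: ρ → (3,15,-16)
river: ρ → (-16,17,2)
river: ρ → (2,19,-7)
river: ρ → (-7,9,12)
river: ρ → (12,15,-4)
river: ρ → (-4,17,8)
ρ-cycle length = 18 (tail of 2 descent steps not counted)

18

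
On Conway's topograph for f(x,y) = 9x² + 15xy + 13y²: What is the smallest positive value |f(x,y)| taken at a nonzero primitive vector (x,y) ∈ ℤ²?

translate: b→-3 (≡15 mod 18), so (9,15,13)→(9,-3,7)
flip: (9,-3,7)→(7,3,9)
reduced (well bottom): (7,3,9) with a≤c, −a<b≤a
well minimum = a = 7

7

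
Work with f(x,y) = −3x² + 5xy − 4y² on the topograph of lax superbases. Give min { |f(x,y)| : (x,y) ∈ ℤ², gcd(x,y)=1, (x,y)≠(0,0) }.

translate: b→1 (≡-5 mod 6), so (3,-5,4)→(3,1,2)
flip: (3,1,2)→(2,-1,3)
reduced (well bottom): (2,-1,3) with a≤c, −a<b≤a
well minimum |f| = |-2| = 2 (negative-definite)

2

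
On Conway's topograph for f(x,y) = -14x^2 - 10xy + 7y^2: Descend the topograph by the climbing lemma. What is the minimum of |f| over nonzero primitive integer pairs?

descent: ρ → (7,10,-14)  [lands on river]
river: ρ → (-14,18,3)
river: ρ → (3,18,-14)
river: ρ → (-14,10,7)
river: ρ → (7,18,-6)
river: ρ → (-6,18,7)
closes: descent 1, river 6
min |a| on river = 3

3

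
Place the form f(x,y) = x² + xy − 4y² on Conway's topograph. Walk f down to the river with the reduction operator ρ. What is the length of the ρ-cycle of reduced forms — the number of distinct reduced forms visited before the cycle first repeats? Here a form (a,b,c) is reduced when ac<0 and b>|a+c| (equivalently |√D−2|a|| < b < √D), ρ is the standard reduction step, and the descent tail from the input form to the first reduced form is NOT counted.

D = 17, ⌊√D⌋ = 4
descent: ρ → (-4,-1,1)
descent: ρ → (1,3,-2)  [lands on river]
river: ρ → (-2,1,2)
river: ρ → (2,3,-1)
river: ρ → (-1,3,2)
river: ρ → (2,1,-2)
river: ρ → (-2,3,1)
ρ-cycle length = 6 (tail of 2 descent steps not counted)

6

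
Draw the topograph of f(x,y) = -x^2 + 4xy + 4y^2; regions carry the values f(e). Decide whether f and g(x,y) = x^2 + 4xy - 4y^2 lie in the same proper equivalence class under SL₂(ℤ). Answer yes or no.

D₁ = 32, D₂ = 32
river cycle of f (length 2): (4, 4, -1), (-1, 4, 4)
river cycle of g (length 2): (-4, 4, 1), (1, 4, -4)
cycles differ ⇒ inequivalent

no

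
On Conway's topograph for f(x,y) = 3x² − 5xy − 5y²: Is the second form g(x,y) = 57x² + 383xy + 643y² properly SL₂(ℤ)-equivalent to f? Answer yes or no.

D₁ = 85, D₂ = 85
river cycle of f (length 6): (-5, 5, 3), (3, 7, -3), (-3, 5, 5), (5, 5, -3), (-3, 7, 3), (3, 5, -5)
river cycle of g (length 6): (-3, 5, 5), (5, 5, -3), (-3, 7, 3), (3, 5, -5), (-5, 5, 3), (3, 7, -3)
cycles coincide ⇒ equivalent

yes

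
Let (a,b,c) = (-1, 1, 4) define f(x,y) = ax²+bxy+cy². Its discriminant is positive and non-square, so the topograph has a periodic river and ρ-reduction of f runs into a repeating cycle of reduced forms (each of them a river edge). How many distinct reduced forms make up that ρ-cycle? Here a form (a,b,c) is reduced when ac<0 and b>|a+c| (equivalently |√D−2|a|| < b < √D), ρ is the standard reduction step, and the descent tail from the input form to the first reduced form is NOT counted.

D = 17, ⌊√D⌋ = 4
descent: ρ → (4,-1,-1)
descent: ρ → (-1,3,2)  [lands on river]
river: ρ → (2,1,-2)
river: ρ → (-2,3,1)
river: ρ → (1,3,-2)
river: ρ → (-2,1,2)
river: ρ → (2,3,-1)
ρ-cycle length = 6 (tail of 2 descent steps not counted)

6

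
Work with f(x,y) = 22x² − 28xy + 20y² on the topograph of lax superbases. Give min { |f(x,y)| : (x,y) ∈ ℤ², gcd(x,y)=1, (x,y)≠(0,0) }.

translate: b→16 (≡-28 mod 44), so (22,-28,20)→(22,16,14)
flip: (22,16,14)→(14,-16,22)
translate: b→12 (≡-16 mod 28), so (14,-16,22)→(14,12,20)
reduced (well bottom): (14,12,20) with a≤c, −a<b≤a
well minimum = a = 14

14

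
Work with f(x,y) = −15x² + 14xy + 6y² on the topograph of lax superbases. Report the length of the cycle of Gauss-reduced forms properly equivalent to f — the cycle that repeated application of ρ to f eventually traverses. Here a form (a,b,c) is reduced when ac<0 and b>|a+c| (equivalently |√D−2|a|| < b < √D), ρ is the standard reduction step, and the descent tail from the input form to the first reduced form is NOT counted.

D = 556, ⌊√D⌋ = 23
river: ρ → (6,22,-3)
river: ρ → (-3,20,13)
river: ρ → (13,6,-10)
river: ρ → (-10,14,9)
river: ρ → (9,22,-2)
river: ρ → (-2,22,9)
river: ρ → (9,14,-10)
river: ρ → (-10,6,13)
river: ρ → (13,20,-3)
river: ρ → (-3,22,6)
river: ρ → (6,14,-15)
river: ρ → (-15,16,5)
river: ρ → (5,14,-18)
river: ρ → (-18,22,1)
river: ρ → (1,22,-18)
river: ρ → (-18,14,5)
river: ρ → (5,16,-15)
river: ρ → (-15,14,6)
ρ-cycle length = 18 (tail of 0 descent steps not counted)

18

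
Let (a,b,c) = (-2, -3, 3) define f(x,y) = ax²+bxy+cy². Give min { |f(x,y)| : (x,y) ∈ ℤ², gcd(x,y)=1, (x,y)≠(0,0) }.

descent: ρ → (3,3,-2)  [lands on river]
river: ρ → (-2,5,1)
river: ρ → (1,5,-2)
river: ρ → (-2,3,3)
closes: descent 1, river 4
min |a| on river = 1

1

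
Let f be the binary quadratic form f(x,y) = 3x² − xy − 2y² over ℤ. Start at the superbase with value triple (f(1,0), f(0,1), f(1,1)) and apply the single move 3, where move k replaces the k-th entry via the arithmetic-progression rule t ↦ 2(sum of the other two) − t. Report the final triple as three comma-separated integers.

start (3,-2,0) = (f(1,0),f(0,1),f(1,1))
replace slot 3: 2·(3+(-2)) − 0 = 2 → (3,-2,2)

3,-2,2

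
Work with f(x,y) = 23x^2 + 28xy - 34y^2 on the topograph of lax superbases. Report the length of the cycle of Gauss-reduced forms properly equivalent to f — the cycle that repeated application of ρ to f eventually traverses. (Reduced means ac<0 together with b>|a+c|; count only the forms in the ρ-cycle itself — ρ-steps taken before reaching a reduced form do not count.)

D = 3912, ⌊√D⌋ = 62
river: ρ → (-34,40,17)
river: ρ → (17,62,-1)
river: ρ → (-1,62,17)
river: ρ → (17,40,-34)
river: ρ → (-34,28,23)
river: ρ → (23,18,-39)
river: ρ → (-39,60,2)
river: ρ → (2,60,-39)
river: ρ → (-39,18,23)
river: ρ → (23,28,-34)
ρ-cycle length = 10 (tail of 0 descent steps not counted)

10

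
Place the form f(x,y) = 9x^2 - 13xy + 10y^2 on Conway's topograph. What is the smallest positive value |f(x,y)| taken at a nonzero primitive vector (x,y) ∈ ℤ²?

translate: b→5 (≡-13 mod 18), so (9,-13,10)→(9,5,6)
flip: (9,5,6)→(6,-5,9)
reduced (well bottom): (6,-5,9) with a≤c, −a<b≤a
well minimum = a = 6

6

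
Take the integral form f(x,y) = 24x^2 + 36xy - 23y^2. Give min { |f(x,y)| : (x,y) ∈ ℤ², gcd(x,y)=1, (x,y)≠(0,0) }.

river: ρ → (-23,56,4)
river: ρ → (4,56,-23)
river: ρ → (-23,36,24)
river: ρ → (24,12,-35)
river: ρ → (-35,58,1)
river: ρ → (1,58,-35)
river: ρ → (-35,12,24)
river: ρ → (24,36,-23)
closes: descent 0, river 8
min |a| on river = 1

1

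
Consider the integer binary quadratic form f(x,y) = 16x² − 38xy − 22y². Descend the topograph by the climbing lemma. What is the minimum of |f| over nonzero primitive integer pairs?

descent: ρ → (-22,38,16)  [lands on river]
river: ρ → (16,26,-34)
river: ρ → (-34,42,8)
river: ρ → (8,38,-44)
river: ρ → (-44,50,2)
river: ρ → (2,50,-44)
river: ρ → (-44,38,8)
river: ρ → (8,42,-34)
river: ρ → (-34,26,16)
river: ρ → (16,38,-22)
river: ρ → (-22,50,4)
river: ρ → (4,46,-46)
river: ρ → (-46,46,4)
river: ρ → (4,50,-22)
closes: descent 1, river 14
min |a| on river = 2

2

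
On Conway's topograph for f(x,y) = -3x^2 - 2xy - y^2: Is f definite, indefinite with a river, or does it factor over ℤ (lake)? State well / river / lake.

D = b²−4ac = (-2)² − 4·(-3)·(-1) = -8
D < 0 ⇒ definite ⇒ every region one sign ⇒ single well

well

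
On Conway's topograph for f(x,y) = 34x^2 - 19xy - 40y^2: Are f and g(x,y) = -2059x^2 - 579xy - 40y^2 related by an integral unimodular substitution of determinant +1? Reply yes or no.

D₁ = 5801, D₂ = 5801
river cycle of f (length 146): (-40, 19, 34), (34, 49, -25), (-25, 51, 32), (32, 13, -44), (-44, 75, 1), (1, 75, -44), (-44, 13, 32), (32, 51, -25), (-25, 49, 34), (34, 19, -40), … (136 more)
river cycle of g (length 146): (-40, 19, 34), (34, 49, -25), (-25, 51, 32), (32, 13, -44), (-44, 75, 1), (1, 75, -44), (-44, 13, 32), (32, 51, -25), (-25, 49, 34), (34, 19, -40), … (136 more)
cycles coincide ⇒ equivalent

yes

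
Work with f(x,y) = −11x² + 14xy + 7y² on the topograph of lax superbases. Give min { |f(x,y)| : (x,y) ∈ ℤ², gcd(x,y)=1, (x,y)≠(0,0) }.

river: ρ → (7,14,-11)
river: ρ → (-11,8,10)
river: ρ → (10,12,-9)
river: ρ → (-9,6,13)
river: ρ → (13,20,-2)
river: ρ → (-2,20,13)
river: ρ → (13,6,-9)
river: ρ → (-9,12,10)
river: ρ → (10,8,-11)
river: ρ → (-11,14,7)
closes: descent 0, river 10
min |a| on river = 2

2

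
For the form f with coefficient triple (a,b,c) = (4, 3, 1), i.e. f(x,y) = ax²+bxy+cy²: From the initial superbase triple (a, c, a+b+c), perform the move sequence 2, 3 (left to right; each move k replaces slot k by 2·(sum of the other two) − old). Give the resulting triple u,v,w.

start (4,1,8) = (f(1,0),f(0,1),f(1,1))
replace slot 2: 2·(4+8) − 1 = 23 → (4,23,8)
replace slot 3: 2·(4+23) − 8 = 46 → (4,23,46)

4,23,46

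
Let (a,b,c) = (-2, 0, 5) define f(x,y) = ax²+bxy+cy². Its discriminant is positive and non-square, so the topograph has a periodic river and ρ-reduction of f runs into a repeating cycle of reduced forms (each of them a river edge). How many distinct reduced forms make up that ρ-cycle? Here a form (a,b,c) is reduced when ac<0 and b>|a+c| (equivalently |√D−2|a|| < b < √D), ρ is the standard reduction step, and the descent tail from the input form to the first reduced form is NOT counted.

D = 40, ⌊√D⌋ = 6
descent: ρ → (5,0,-2)
descent: ρ → (-2,4,3)  [lands on river]
river: ρ → (3,2,-3)
river: ρ → (-3,4,2)
river: ρ → (2,4,-3)
river: ρ → (-3,2,3)
river: ρ → (3,4,-2)
ρ-cycle length = 6 (tail of 2 descent steps not counted)

6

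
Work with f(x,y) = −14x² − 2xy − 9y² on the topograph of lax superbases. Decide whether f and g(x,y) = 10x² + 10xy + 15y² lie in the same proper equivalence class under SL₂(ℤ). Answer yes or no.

D₁ = -500, D₂ = -500
f is negative-definite; reduce −f:
−f: flip: (14,2,9)→(9,-2,14)
−f: reduced (well bottom): (9,-2,14) with a≤c, −a<b≤a
flip sign back: reduced form of f is (-9,2,-14)
g: reduced (well bottom): (10,10,15) with a≤c, −a<b≤a
reduced forms (-9, 2, -14) vs (10, 10, 15) ⇒ inequivalent

no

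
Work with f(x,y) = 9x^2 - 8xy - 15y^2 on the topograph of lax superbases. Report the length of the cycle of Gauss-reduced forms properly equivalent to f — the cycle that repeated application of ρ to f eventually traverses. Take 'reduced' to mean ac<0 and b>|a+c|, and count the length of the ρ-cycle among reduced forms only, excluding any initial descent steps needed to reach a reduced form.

D = 604, ⌊√D⌋ = 24
descent: ρ → (-15,8,9)  [lands on river]
river: ρ → (9,10,-14)
river: ρ → (-14,18,5)
river: ρ → (5,22,-6)
river: ρ → (-6,14,17)
river: ρ → (17,20,-3)
river: ρ → (-3,22,10)
river: ρ → (10,18,-7)
river: ρ → (-7,24,1)
river: ρ → (1,24,-7)
river: ρ → (-7,18,10)
river: ρ → (10,22,-3)
river: ρ → (-3,20,17)
river: ρ → (17,14,-6)
river: ρ → (-6,22,5)
river: ρ → (5,18,-14)
river: ρ → (-14,10,9)
river: ρ → (9,8,-15)
river: ρ → (-15,22,2)
river: ρ → (2,22,-15)
ρ-cycle length = 20 (tail of 1 descent step not counted)

20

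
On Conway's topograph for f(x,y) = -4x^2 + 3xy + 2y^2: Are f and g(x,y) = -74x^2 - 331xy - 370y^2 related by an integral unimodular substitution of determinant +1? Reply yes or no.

D₁ = 41, D₂ = 41
river cycle of f (length 10): (2, 5, -2), (-2, 3, 4), (4, 5, -1), (-1, 5, 4), (4, 3, -2), (-2, 5, 2), (2, 3, -4), (-4, 5, 1), (1, 5, -4), (-4, 3, 2)
river cycle of g (length 10): (-4, 3, 2), (2, 5, -2), (-2, 3, 4), (4, 5, -1), (-1, 5, 4), (4, 3, -2), (-2, 5, 2), (2, 3, -4), (-4, 5, 1), (1, 5, -4)
cycles coincide ⇒ equivalent

yes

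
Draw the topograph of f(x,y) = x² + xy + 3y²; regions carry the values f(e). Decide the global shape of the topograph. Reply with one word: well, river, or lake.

D = b²−4ac = 1² − 4·1·3 = -11
D < 0 ⇒ definite ⇒ every region one sign ⇒ single well

well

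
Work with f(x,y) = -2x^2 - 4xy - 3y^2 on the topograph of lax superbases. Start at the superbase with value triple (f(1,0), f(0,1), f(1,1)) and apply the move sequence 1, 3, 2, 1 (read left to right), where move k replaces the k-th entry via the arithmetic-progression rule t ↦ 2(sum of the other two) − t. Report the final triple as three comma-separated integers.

start (-2,-3,-9) = (f(1,0),f(0,1),f(1,1))
replace slot 1: 2·((-3)+(-9)) − (-2) = -22 → (-22,-3,-9)
replace slot 3: 2·((-22)+(-3)) − (-9) = -41 → (-22,-3,-41)
replace slot 2: 2·((-22)+(-41)) − (-3) = -123 → (-22,-123,-41)
replace slot 1: 2·((-123)+(-41)) − (-22) = -306 → (-306,-123,-41)

-306,-123,-41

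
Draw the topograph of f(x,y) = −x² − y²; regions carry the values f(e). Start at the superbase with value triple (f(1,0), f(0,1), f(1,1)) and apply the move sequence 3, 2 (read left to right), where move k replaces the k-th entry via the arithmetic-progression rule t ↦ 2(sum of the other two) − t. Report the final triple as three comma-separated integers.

start (-1,-1,-2) = (f(1,0),f(0,1),f(1,1))
replace slot 3: 2·((-1)+(-1)) − (-2) = -2 → (-1,-1,-2)
replace slot 2: 2·((-1)+(-2)) − (-1) = -5 → (-1,-5,-2)

-1,-5,-2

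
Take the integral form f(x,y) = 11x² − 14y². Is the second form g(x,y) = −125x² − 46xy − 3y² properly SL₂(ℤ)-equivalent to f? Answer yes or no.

D₁ = 616, D₂ = 616
river cycle of f (length 8): (11, 22, -3), (-3, 20, 18), (18, 16, -5), (-5, 24, 2), (2, 24, -5), (-5, 16, 18), (18, 20, -3), (-3, 22, 11)
river cycle of g (length 8): (-3, 22, 11), (11, 22, -3), (-3, 20, 18), (18, 16, -5), (-5, 24, 2), (2, 24, -5), (-5, 16, 18), (18, 20, -3)
cycles coincide ⇒ equivalent

yes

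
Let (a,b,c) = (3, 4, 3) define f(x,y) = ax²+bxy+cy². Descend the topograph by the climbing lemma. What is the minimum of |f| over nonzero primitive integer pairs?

translate: b→-2 (≡4 mod 6), so (3,4,3)→(3,-2,2)
flip: (3,-2,2)→(2,2,3)
reduced (well bottom): (2,2,3) with a≤c, −a<b≤a
well minimum = a = 2

2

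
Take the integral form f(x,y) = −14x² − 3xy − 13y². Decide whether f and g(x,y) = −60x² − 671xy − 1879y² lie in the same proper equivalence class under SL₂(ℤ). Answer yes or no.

D₁ = -719, D₂ = -719
f is negative-definite; reduce −f:
−f: flip: (14,3,13)→(13,-3,14)
−f: reduced (well bottom): (13,-3,14) with a≤c, −a<b≤a
flip sign back: reduced form of f is (-13,3,-14)
g is negative-definite; reduce −g:
−g: translate: b→-49 (≡671 mod 120), so (60,671,1879)→(60,-49,13)
−g: flip: (60,-49,13)→(13,49,60)
−g: translate: b→-3 (≡49 mod 26), so (13,49,60)→(13,-3,14)
−g: reduced (well bottom): (13,-3,14) with a≤c, −a<b≤a
flip sign back: reduced form of g is (-13,3,-14)
reduced forms (-13, 3, -14) vs (-13, 3, -14) ⇒ equivalent

yes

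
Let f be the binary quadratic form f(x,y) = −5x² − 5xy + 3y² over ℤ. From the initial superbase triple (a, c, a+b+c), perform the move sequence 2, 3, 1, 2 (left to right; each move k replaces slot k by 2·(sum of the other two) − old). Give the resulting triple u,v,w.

start (-5,3,-7) = (f(1,0),f(0,1),f(1,1))
replace slot 2: 2·((-5)+(-7)) − 3 = -27 → (-5,-27,-7)
replace slot 3: 2·((-5)+(-27)) − (-7) = -57 → (-5,-27,-57)
replace slot 1: 2·((-27)+(-57)) − (-5) = -163 → (-163,-27,-57)
replace slot 2: 2·((-163)+(-57)) − (-27) = -413 → (-163,-413,-57)

-163,-413,-57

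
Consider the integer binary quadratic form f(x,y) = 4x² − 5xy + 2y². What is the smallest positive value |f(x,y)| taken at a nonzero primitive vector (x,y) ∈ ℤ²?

translate: b→3 (≡-5 mod 8), so (4,-5,2)→(4,3,1)
flip: (4,3,1)→(1,-3,4)
translate: b→1 (≡-3 mod 2), so (1,-3,4)→(1,1,2)
reduced (well bottom): (1,1,2) with a≤c, −a<b≤a
well minimum = a = 1

1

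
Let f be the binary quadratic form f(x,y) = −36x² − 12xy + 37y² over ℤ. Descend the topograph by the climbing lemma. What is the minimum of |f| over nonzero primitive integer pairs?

descent: ρ → (37,12,-36)  [lands on river]
river: ρ → (-36,60,13)
river: ρ → (13,70,-11)
river: ρ → (-11,62,37)
closes: descent 1, river 4
min |a| on river = 11

11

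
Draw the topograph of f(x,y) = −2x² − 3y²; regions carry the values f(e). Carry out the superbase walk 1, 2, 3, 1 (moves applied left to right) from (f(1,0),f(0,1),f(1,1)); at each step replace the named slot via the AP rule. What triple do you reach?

start (-2,-3,-5) = (f(1,0),f(0,1),f(1,1))
replace slot 1: 2·((-3)+(-5)) − (-2) = -14 → (-14,-3,-5)
replace slot 2: 2·((-14)+(-5)) − (-3) = -35 → (-14,-35,-5)
replace slot 3: 2·((-14)+(-35)) − (-5) = -93 → (-14,-35,-93)
replace slot 1: 2·((-35)+(-93)) − (-14) = -242 → (-242,-35,-93)

-242,-35,-93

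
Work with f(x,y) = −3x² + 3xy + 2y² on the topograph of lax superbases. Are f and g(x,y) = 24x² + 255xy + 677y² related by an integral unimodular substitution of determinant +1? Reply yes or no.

D₁ = 33, D₂ = 33
river cycle of f (length 4): (2, 5, -1), (-1, 5, 2), (2, 3, -3), (-3, 3, 2)
river cycle of g (length 4): (2, 5, -1), (-1, 5, 2), (2, 3, -3), (-3, 3, 2)
cycles coincide ⇒ equivalent

yes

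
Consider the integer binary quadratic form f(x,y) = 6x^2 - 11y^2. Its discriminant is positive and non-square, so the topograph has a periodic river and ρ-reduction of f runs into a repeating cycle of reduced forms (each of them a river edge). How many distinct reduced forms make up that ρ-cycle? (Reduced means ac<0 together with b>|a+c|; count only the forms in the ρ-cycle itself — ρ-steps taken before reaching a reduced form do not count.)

D = 264, ⌊√D⌋ = 16
descent: ρ → (-11,0,6)
descent: ρ → (6,12,-5)  [lands on river]
river: ρ → (-5,8,10)
river: ρ → (10,12,-3)
river: ρ → (-3,12,10)
river: ρ → (10,8,-5)
river: ρ → (-5,12,6)
ρ-cycle length = 6 (tail of 2 descent steps not counted)

6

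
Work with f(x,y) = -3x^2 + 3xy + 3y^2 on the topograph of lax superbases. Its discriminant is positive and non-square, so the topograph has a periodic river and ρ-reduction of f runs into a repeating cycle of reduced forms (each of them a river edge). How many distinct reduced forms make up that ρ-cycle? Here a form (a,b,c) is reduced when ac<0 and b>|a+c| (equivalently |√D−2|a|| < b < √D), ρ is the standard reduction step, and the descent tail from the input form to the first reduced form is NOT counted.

D = 45, ⌊√D⌋ = 6
river: ρ → (3,3,-3)
river: ρ → (-3,3,3)
ρ-cycle length = 2 (tail of 0 descent steps not counted)

2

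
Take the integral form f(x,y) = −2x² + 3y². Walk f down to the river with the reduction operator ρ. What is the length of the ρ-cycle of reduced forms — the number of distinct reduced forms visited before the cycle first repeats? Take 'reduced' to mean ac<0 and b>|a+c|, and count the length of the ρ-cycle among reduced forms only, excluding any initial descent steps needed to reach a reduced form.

D = 24, ⌊√D⌋ = 4
descent: ρ → (3,0,-2)
descent: ρ → (-2,4,1)  [lands on river]
river: ρ → (1,4,-2)
ρ-cycle length = 2 (tail of 2 descent steps not counted)

2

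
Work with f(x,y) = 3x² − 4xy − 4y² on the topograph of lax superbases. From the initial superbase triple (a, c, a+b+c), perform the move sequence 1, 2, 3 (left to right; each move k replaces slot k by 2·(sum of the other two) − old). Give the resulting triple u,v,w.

start (3,-4,-5) = (f(1,0),f(0,1),f(1,1))
replace slot 1: 2·((-4)+(-5)) − 3 = -21 → (-21,-4,-5)
replace slot 2: 2·((-21)+(-5)) − (-4) = -48 → (-21,-48,-5)
replace slot 3: 2·((-21)+(-48)) − (-5) = -133 → (-21,-48,-133)

-21,-48,-133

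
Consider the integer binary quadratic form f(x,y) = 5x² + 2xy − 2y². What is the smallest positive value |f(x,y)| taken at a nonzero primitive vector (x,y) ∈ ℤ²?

descent: ρ → (-2,6,1)  [lands on river]
river: ρ → (1,6,-2)
closes: descent 1, river 2
min |a| on river = 1

1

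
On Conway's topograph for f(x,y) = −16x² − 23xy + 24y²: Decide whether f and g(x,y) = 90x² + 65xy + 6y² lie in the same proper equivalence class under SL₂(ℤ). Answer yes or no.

D₁ = 2065, D₂ = 2065
river cycle of f (length 28): (24, 23, -16), (-16, 41, 6), (6, 43, -9), (-9, 29, 34), (34, 39, -4), (-4, 41, 24), (24, 7, -21), (-21, 35, 10), (10, 45, -1), (-1, 45, 10), … (18 more)
river cycle of g (length 28): (6, 43, -9), (-9, 29, 34), (34, 39, -4), (-4, 41, 24), (24, 7, -21), (-21, 35, 10), (10, 45, -1), (-1, 45, 10), (10, 35, -21), (-21, 7, 24), … (18 more)
cycles coincide ⇒ equivalent

yes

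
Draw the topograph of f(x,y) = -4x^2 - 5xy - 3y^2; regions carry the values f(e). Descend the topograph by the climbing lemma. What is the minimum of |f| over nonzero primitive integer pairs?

translate: b→-3 (≡5 mod 8), so (4,5,3)→(4,-3,2)
flip: (4,-3,2)→(2,3,4)
translate: b→-1 (≡3 mod 4), so (2,3,4)→(2,-1,3)
reduced (well bottom): (2,-1,3) with a≤c, −a<b≤a
well minimum |f| = |-2| = 2 (negative-definite)

2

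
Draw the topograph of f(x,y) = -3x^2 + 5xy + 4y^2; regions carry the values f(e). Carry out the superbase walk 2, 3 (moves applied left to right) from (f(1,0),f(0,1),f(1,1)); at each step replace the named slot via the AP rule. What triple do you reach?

start (-3,4,6) = (f(1,0),f(0,1),f(1,1))
replace slot 2: 2·((-3)+6) − 4 = 2 → (-3,2,6)
replace slot 3: 2·((-3)+2) − 6 = -8 → (-3,2,-8)

-3,2,-8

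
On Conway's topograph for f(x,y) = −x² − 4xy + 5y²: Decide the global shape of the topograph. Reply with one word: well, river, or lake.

D = b²−4ac = (-4)² − 4·(-1)·5 = 36
D = 6² is a perfect square ⇒ form factors over ℤ ⇒ lakes

lake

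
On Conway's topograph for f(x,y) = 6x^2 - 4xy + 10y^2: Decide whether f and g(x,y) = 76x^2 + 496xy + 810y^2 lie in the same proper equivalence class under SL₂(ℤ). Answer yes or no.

D₁ = -224, D₂ = -224
f: reduced (well bottom): (6,-4,10) with a≤c, −a<b≤a
g: translate: b→40 (≡496 mod 152), so (76,496,810)→(76,40,6)
g: flip: (76,40,6)→(6,-40,76)
g: translate: b→-4 (≡-40 mod 12), so (6,-40,76)→(6,-4,10)
g: reduced (well bottom): (6,-4,10) with a≤c, −a<b≤a
reduced forms (6, -4, 10) vs (6, -4, 10) ⇒ equivalent

yes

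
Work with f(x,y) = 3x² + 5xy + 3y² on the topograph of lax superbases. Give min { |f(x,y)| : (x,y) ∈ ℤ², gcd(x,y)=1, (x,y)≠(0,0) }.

translate: b→-1 (≡5 mod 6), so (3,5,3)→(3,-1,1)
flip: (3,-1,1)→(1,1,3)
reduced (well bottom): (1,1,3) with a≤c, −a<b≤a
well minimum = a = 1

1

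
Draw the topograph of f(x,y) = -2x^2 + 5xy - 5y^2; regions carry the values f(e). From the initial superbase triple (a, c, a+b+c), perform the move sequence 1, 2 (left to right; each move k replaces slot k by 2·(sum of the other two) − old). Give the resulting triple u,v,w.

start (-2,-5,-2) = (f(1,0),f(0,1),f(1,1))
replace slot 1: 2·((-5)+(-2)) − (-2) = -12 → (-12,-5,-2)
replace slot 2: 2·((-12)+(-2)) − (-5) = -23 → (-12,-23,-2)

-12,-23,-2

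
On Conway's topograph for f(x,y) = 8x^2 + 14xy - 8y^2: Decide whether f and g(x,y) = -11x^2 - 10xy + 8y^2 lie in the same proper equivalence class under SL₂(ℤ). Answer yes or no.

D₁ = 452, D₂ = 452
river cycle of f (length 14): (-8, 18, 4), (4, 14, -16), (-16, 18, 2), (2, 18, -16), (-16, 14, 4), (4, 18, -8), (-8, 14, 8), (8, 18, -4), (-4, 14, 16), (16, 18, -2), … (4 more)
river cycle of g (length 18): (8, 10, -11), (-11, 12, 7), (7, 16, -7), (-7, 12, 11), (11, 10, -8), (-8, 6, 13), (13, 20, -1), (-1, 20, 13), (13, 6, -8), (-8, 10, 11), … (8 more)
cycles differ ⇒ inequivalent

no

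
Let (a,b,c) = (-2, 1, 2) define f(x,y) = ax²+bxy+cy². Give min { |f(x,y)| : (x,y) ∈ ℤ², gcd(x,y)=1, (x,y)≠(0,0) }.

river: ρ → (2,3,-1)
river: ρ → (-1,3,2)
river: ρ → (2,1,-2)
river: ρ → (-2,3,1)
river: ρ → (1,3,-2)
river: ρ → (-2,1,2)
closes: descent 0, river 6
min |a| on river = 1

1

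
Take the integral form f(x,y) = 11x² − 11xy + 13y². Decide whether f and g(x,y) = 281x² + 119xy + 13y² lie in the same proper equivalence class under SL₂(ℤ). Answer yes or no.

D₁ = -451, D₂ = -451
f: translate: b→11 (≡-11 mod 22), so (11,-11,13)→(11,11,13)
f: reduced (well bottom): (11,11,13) with a≤c, −a<b≤a
g: flip: (281,119,13)→(13,-119,281)
g: translate: b→11 (≡-119 mod 26), so (13,-119,281)→(13,11,11)
g: flip: (13,11,11)→(11,-11,13)
g: translate: b→11 (≡-11 mod 22), so (11,-11,13)→(11,11,13)
g: reduced (well bottom): (11,11,13) with a≤c, −a<b≤a
reduced forms (11, 11, 13) vs (11, 11, 13) ⇒ equivalent

yes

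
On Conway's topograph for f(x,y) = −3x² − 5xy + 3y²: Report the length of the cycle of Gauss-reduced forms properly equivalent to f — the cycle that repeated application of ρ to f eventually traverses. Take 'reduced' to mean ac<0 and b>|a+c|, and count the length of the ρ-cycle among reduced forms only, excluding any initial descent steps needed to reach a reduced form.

D = 61, ⌊√D⌋ = 7
descent: ρ → (3,5,-3)  [lands on river]
river: ρ → (-3,7,1)
river: ρ → (1,7,-3)
river: ρ → (-3,5,3)
river: ρ → (3,7,-1)
river: ρ → (-1,7,3)
ρ-cycle length = 6 (tail of 1 descent step not counted)

6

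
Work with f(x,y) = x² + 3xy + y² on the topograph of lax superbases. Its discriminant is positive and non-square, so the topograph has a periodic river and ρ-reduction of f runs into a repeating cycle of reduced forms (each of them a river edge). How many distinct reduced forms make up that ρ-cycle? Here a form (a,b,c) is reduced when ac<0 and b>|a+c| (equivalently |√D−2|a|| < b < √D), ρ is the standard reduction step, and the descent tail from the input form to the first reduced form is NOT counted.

D = 5, ⌊√D⌋ = 2
descent: ρ → (1,1,-1)  [lands on river]
river: ρ → (-1,1,1)
ρ-cycle length = 2 (tail of 1 descent step not counted)

2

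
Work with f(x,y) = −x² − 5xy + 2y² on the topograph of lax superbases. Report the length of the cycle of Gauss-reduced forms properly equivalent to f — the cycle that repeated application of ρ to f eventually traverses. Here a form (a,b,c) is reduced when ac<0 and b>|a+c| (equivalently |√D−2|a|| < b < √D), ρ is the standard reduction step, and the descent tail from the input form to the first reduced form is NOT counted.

D = 33, ⌊√D⌋ = 5
descent: ρ → (2,5,-1)  [lands on river]
river: ρ → (-1,5,2)
river: ρ → (2,3,-3)
river: ρ → (-3,3,2)
ρ-cycle length = 4 (tail of 1 descent step not counted)

4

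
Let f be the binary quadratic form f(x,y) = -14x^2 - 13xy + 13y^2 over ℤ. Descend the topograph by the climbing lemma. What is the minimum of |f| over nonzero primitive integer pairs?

descent: ρ → (13,13,-14)  [lands on river]
river: ρ → (-14,15,12)
river: ρ → (12,9,-17)
river: ρ → (-17,25,4)
river: ρ → (4,23,-23)
river: ρ → (-23,23,4)
river: ρ → (4,25,-17)
river: ρ → (-17,9,12)
river: ρ → (12,15,-14)
river: ρ → (-14,13,13)
closes: descent 1, river 10
min |a| on river = 4

4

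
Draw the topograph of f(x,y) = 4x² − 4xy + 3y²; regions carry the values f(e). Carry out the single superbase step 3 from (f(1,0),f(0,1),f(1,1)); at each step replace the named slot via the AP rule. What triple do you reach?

start (4,3,3) = (f(1,0),f(0,1),f(1,1))
replace slot 3: 2·(4+3) − 3 = 11 → (4,3,11)

4,3,11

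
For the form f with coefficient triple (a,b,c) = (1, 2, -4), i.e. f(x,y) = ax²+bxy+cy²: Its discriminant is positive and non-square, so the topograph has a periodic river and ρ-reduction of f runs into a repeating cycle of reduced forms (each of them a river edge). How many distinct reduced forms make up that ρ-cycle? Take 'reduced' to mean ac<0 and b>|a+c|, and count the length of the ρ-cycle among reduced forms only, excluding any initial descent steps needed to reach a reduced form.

D = 20, ⌊√D⌋ = 4
descent: ρ → (-4,-2,1)
descent: ρ → (1,4,-1)  [lands on river]
river: ρ → (-1,4,1)
ρ-cycle length = 2 (tail of 2 descent steps not counted)

2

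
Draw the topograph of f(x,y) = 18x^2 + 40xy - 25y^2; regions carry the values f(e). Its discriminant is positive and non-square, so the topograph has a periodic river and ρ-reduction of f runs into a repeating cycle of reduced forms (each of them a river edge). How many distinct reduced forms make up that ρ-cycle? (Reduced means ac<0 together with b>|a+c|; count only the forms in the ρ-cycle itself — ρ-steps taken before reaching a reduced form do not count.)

D = 3400, ⌊√D⌋ = 58
river: ρ → (-25,10,33)
river: ρ → (33,56,-2)
river: ρ → (-2,56,33)
river: ρ → (33,10,-25)
river: ρ → (-25,40,18)
river: ρ → (18,32,-33)
river: ρ → (-33,34,17)
river: ρ → (17,34,-33)
river: ρ → (-33,32,18)
river: ρ → (18,40,-25)
ρ-cycle length = 10 (tail of 0 descent steps not counted)

10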